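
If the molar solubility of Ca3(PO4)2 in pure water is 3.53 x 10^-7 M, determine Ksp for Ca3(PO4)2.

Ca3(PO4)2(s) ⇌ 3 Ca^2+ + 2 PO4^3-
If s mol/L of Ca3(PO4)2 dissolves, [Ca^2+] = 3s and [PO4^3-] = 2s.
Ksp = [Ca^2+]^3[PO4^3-]^2
So Ksp = (3s)^3 × (2s)^2 = 108s^5
With s = 3.53 × 10^-7: Ksp = 5.92 x 10^-31

Ksp = 5.92 × 10^-31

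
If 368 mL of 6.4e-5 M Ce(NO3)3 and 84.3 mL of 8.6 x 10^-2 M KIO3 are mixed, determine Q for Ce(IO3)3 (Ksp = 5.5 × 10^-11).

Q = 2.1 x 10^-10

Total volume = 368 + 84.3 = 452.3 mL.
[Ce^3+] = 6.4 x 10^-5 × (368/452.3) = 5.21 x 10^-5 M
[IO3^-] = 8.6 x 10^-2 × (84.3/452.3) = 1.60 × 10^-2 M
Ce(IO3)3(s) <=> Ce^3+(aq) + 3 IO3^-(aq), so Q = [Ce^3+][IO3^-]^3
Q = (5.21 x 10^-5)(1.60 × 10^-2)^3 = 2.1 × 10^-10
Q > Ksp, so Ce(IO3)3 will precipitate.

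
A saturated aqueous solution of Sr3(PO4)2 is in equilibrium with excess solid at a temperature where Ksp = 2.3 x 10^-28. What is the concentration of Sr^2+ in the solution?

[Sr^2+] = 3.5 × 10^-6 M

Sr3(PO4)2(s) ⇌ 3 Sr^2+(aq) + 2 PO4^3-(aq)
Ksp = [Sr^2+]^3[PO4^3-]^2
With molar solubility s: [Sr^2+] = 3s, [PO4^3-] = 2s.
Ksp = (3s)^3(2s)^2 = 108s^5
s^5 = 2.3 x 10^-28 / 108, so s = 1.16 × 10^-6 M
[Sr^2+] = 3s = 3.5 × 10^-6 M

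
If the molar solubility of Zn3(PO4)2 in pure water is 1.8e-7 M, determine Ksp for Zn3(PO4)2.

Zn3(PO4)2(s) ⇌ 3 Zn^2+ + 2 PO4^3-
Let s = molar solubility. Then [Zn^2+] = 3s and [PO4^3-] = 2s.
Ksp = [Zn^2+]^3[PO4^3-]^2
Ksp = (3s)^3(2s)^2 = 108s^5
With s = 1.8 x 10^-7: Ksp = 2.0 × 10^-32

Ksp = 2.0 x 10^-32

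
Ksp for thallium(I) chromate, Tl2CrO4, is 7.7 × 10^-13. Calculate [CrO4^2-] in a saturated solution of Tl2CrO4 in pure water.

Tl2CrO4(s) ⇌ 2 Tl^+(aq) + CrO4^2-(aq)
Ksp = [Tl^+]^2[CrO4^2-]
Let s = molar solubility. Then [Tl^+] = 2s and [CrO4^2-] = s.
So Ksp = (2s)^2 × s = 4s^3
s = (7.7 × 10^-13 / 4)^(1/3) = 5.77 x 10^-5 M
[CrO4^2-] = s = 5.8 × 10^-5 M

[CrO4^2-] = 5.8 x 10^-5 M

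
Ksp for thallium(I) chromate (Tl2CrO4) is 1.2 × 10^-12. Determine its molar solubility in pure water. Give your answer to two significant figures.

Tl2CrO4(s) ⇌ 2 Tl^+(aq) + CrO4^2-(aq)
Ksp = [Tl^+]^2[CrO4^2-]
With molar solubility s: [Tl^+] = 2s, [CrO4^2-] = s.
So Ksp = (2s)^2 × s = 4s^3
Solving, s = (1.2 × 10^-12/4)^(1/3) = 6.7 × 10^-5 M

s ≈ 6.7 × 10^-5 M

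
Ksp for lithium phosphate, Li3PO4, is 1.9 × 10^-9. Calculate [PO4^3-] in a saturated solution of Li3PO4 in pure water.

Li3PO4(s) ⇌ 3 Li^+ + PO4^3-
Ksp = [Li^+]^3[PO4^3-]
With molar solubility s: [Li^+] = 3s, [PO4^3-] = s.
So Ksp = (3s)^3 × s = 27s^4
s = (1.9 × 10^-9 / 27)^(1/4) = 2.90 × 10^-3 M
[PO4^3-] = s = 2.9 x 10^-3 M

2.9 x 10^-3 M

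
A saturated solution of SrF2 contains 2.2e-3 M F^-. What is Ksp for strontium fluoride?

SrF2(s) ⇌ Sr^2+ + 2 F^-
Stoichiometry gives [Sr^2+] = (1/2)[F^-] = 1.10 × 10^-3 M.
Ksp = [Sr^2+][F^-]^2
Ksp = 1.10 × 10^-3 × (2.2 × 10^-3)^2 = 5.3 × 10^-9

Ksp = 5.3 x 10^-9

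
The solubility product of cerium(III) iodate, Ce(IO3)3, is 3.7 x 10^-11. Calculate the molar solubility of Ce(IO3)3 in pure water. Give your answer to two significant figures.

Ce(IO3)3(s) ⇌ Ce^3+(aq) + 3 IO3^-(aq)
Ksp = [Ce^3+][IO3^-]^3
For each mole of Ce(IO3)3 that dissolves: [Ce^3+] = s, [IO3^-] = 3s.
Ksp = s(3s)^3 = 27s^4
s = (3.7 x 10^-11 / 27)^(1/4) = 1.1 x 10^-3 M

s = 1.1 × 10^-3 M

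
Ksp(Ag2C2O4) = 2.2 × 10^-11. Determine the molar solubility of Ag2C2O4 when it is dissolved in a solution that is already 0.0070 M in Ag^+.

s = 4.5e-7 M

Ag2C2O4(s) ⇌ 2 Ag^+ + C2O4^2-
Ksp = [Ag^+]^2[C2O4^2-]
Let s be the molar solubility in this solution. [Ag^+] = 0.0070 + 2s ≈ 0.0070, [C2O4^2-] = s (since the Ag^+ already present dominates).
Ksp ≈ (0.0070)^2 × s
s = 4.5 × 10^-7 M
Check: 2s = 9.0 × 10^-7 ≪ 0.0070, so the approximation is valid.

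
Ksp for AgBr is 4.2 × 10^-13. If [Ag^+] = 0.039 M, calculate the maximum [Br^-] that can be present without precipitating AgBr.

AgBr(s) <=> Ag^+ + Br^-
Ksp = [Ag^+][Br^-]
Precipitation begins when Q = Ksp. With [Ag^+] = 0.039 M:
4.2 × 10^-13 = (0.039) × [Br^-]
[Br^-] = (4.2 × 10^-13 / 3.9 × 10^-2) = 1.1 × 10^-11 M

[Br^-] ≈ 1.1 x 10^-11 M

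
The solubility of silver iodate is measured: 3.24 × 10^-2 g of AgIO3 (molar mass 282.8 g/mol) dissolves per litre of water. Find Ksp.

Molar solubility s = (3.24 × 10^-2 g/L) / (282.8 g/mol) = 1.146 x 10^-4 M.
AgIO3(s) ⇌ Ag^+(aq) + IO3^-(aq)
With molar solubility s: [Ag^+] = s, [IO3^-] = s.
Ksp = [Ag^+][IO3^-]
Ksp = s^2
With s = 1.146 × 10^-4: Ksp = 1.31 x 10^-8

Ksp = 1.31 × 10^-8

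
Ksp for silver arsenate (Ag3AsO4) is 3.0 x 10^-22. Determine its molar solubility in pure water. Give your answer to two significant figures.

s ≈ 1.8 x 10^-6 M

Ag3AsO4(s) <=> 3 Ag^+ + AsO4^3-
Ksp = [Ag^+]^3[AsO4^3-]
Let s = molar solubility. Then [Ag^+] = 3s and [AsO4^3-] = s.
Substituting: Ksp = (3s)^3s = 27s^4
s^4 = 3.0 x 10^-22 / 27, so s = 1.8 × 10^-6 M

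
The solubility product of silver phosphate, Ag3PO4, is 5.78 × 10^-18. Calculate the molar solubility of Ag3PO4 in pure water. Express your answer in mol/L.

s ≈ 2.15 x 10^-5 M

Ag3PO4(s) ⇌ 3 Ag^+(aq) + PO4^3-(aq)
Ksp = [Ag^+]^3[PO4^3-]
With molar solubility s: [Ag^+] = 3s, [PO4^3-] = s.
So Ksp = (3s)^3 × s = 27s^4
s^4 = 5.78 × 10^-18 / 27, so s = 2.15 x 10^-5 M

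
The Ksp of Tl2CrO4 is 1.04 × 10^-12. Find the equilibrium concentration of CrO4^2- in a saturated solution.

Tl2CrO4(s) <=> 2 Tl^+(aq) + CrO4^2-(aq)
Ksp = [Tl^+]^2[CrO4^2-]
For each mole of Tl2CrO4 that dissolves: [Tl^+] = 2s, [CrO4^2-] = s.
Substituting: Ksp = (2s)^2s = 4s^3
s = (1.04 × 10^-12 / 4)^(1/3) = 6.383 × 10^-5 M
[CrO4^2-] = s = 6.38 x 10^-5 M

[CrO4^2-] ≈ 6.38 × 10^-5 M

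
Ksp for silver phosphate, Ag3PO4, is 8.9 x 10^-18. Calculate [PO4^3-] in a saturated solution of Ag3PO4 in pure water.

[PO4^3-] ≈ 2.4e-5 M

Ag3PO4(s) <=> 3 Ag^+ + PO4^3-
Ksp = [Ag^+]^3[PO4^3-]
Let s = molar solubility. Then [Ag^+] = 3s and [PO4^3-] = s.
Substituting: Ksp = (3s)^3s = 27s^4
s = (8.9 x 10^-18 / 27)^(1/4) = 2.40 × 10^-5 M
[PO4^3-] = s = 2.4 × 10^-5 M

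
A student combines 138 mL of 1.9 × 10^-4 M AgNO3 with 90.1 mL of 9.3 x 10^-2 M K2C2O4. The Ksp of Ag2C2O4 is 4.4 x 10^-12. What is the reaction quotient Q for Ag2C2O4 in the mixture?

Q ≈ 4.9e-10

Total volume = 138 + 90.1 = 228.1 mL.
[Ag^+] = 1.9 x 10^-4 × (138/228.1) = 1.15 × 10^-4 M
[C2O4^2-] = 9.3 x 10^-2 × (90.1/228.1) = 3.67 × 10^-2 M
Ag2C2O4(s) ⇌ 2 Ag^+ + C2O4^2-, so Q = [Ag^+]^2[C2O4^2-]
Q = (1.15 × 10^-4)^2(3.67 × 10^-2) = 4.9 x 10^-10
Q > Ksp, so Ag2C2O4 will precipitate.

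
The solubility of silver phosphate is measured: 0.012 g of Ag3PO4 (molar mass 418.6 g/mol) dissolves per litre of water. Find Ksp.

Ksp = 1.8 × 10^-17

Molar solubility s = (1.2 × 10^-2 g/L) / (418.6 g/mol) = 2.87 × 10^-5 M.
Ag3PO4(s) ⇌ 3 Ag^+ + PO4^3-
If s mol/L of Ag3PO4 dissolves, [Ag^+] = 3s and [PO4^3-] = s.
Ksp = [Ag^+]^3[PO4^3-]
Substituting: Ksp = (3s)^3s = 27s^4
With s = 2.87 × 10^-5: Ksp = 1.8 × 10^-17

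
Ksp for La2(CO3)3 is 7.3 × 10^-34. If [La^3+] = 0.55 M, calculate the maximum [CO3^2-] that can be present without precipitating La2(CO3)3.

La2(CO3)3(s) ⇌ 2 La^3+(aq) + 3 CO3^2-(aq)
Ksp = [La^3+]^2[CO3^2-]^3
Precipitation begins when Q = Ksp. With [La^3+] = 0.55 M:
7.3 × 10^-34 = (0.55)^2 × [CO3^2-]^3
[CO3^2-] = (7.3 × 10^-34 / 3.03 x 10^-1)^(1/3) = 1.3 x 10^-11 M

[CO3^2-] ≈ 1.3 × 10^-11 M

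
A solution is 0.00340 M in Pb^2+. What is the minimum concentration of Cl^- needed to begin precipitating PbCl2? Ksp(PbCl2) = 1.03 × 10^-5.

[Cl^-] = 5.50 × 10^-2 M

PbCl2(s) <=> Pb^2+ + 2 Cl^-
Ksp = [Pb^2+][Cl^-]^2
Precipitation begins when Q = Ksp. With [Pb^2+] = 0.00340 M:
1.03 × 10^-5 = (0.00340) × [Cl^-]^2
[Cl^-] = (1.03 × 10^-5 / 3.40 × 10^-3)^(1/2) = 5.50 × 10^-2 M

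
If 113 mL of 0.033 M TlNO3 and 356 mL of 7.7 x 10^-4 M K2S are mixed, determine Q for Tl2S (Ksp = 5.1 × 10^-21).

Q = 3.7 × 10^-8

Total volume = 113 + 356 = 469 mL.
[Tl^+] = 3.3 x 10^-2 × (113/469) = 7.95 x 10^-3 M
[S^2-] = 7.7 × 10^-4 × (356/469) = 5.84 × 10^-4 M
Tl2S(s) ⇌ 2 Tl^+ + S^2-, so Q = [Tl^+]^2[S^2-]
Q = (7.95 x 10^-3)^2(5.84 × 10^-4) = 3.7 × 10^-8
Q > Ksp, so Tl2S will precipitate.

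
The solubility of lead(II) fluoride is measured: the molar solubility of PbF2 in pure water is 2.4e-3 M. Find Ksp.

Ksp ≈ 5.5e-8

PbF2(s) ⇌ Pb^2+ + 2 F^-
If s mol/L of PbF2 dissolves, [Pb^2+] = s and [F^-] = 2s.
Ksp = [Pb^2+][F^-]^2
Ksp = s(2s)^2 = 4s^3
With s = 2.4 × 10^-3: Ksp = 5.5 × 10^-8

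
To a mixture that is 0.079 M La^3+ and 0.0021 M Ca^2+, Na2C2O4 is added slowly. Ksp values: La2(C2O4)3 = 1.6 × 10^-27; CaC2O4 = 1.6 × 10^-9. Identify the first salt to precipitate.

La2(C2O4)3

Precipitation of each salt starts when its ion product equals its Ksp.
For La2(C2O4)3: 1.6 × 10^-27 = (0.079)^2 × [C2O4^2-]^3  ⇒  [C2O4^2-] = 6.4 x 10^-9 M.
For CaC2O4: 1.6 × 10^-9 = 0.0021 × [C2O4^2-]  ⇒  [C2O4^2-] = 7.6 x 10^-7 M.
The salt with the lower threshold [C2O4^2-] precipitates first: La2(C2O4)3.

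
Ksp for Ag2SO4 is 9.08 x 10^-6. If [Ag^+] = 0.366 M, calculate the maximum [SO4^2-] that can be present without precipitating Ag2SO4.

[SO4^2-] ≈ 6.78e-5 M

Ag2SO4(s) ⇌ 2 Ag^+(aq) + SO4^2-(aq)
Ksp = [Ag^+]^2[SO4^2-]
Precipitation begins when Q = Ksp. With [Ag^+] = 0.366 M:
9.08 x 10^-6 = (0.366)^2 × [SO4^2-]
[SO4^2-] = (9.08 x 10^-6 / 1.340 × 10^-1) = 6.78 x 10^-5 M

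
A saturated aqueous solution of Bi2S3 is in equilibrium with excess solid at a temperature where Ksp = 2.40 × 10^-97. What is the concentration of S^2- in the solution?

[S^2-] ≈ 5.58e-20 M

Bi2S3(s) <=> 2 Bi^3+(aq) + 3 S^2-(aq)
Ksp = [Bi^3+]^2[S^2-]^3
Let s = molar solubility. Then [Bi^3+] = 2s and [S^2-] = 3s.
So Ksp = (2s)^2 × (3s)^3 = 108s^5
s^5 = 2.40 × 10^-97 / 108, so s = 1.859 x 10^-20 M
[S^2-] = 3s = 5.58 × 10^-20 M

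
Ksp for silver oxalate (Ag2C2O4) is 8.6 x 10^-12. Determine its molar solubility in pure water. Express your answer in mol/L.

Ag2C2O4(s) <=> 2 Ag^+ + C2O4^2-
Ksp = [Ag^+]^2[C2O4^2-]
With molar solubility s: [Ag^+] = 2s, [C2O4^2-] = s.
Ksp = (2s)^2s = 4s^3
s = (8.6 x 10^-12 / 4)^(1/3) = 1.3 × 10^-4 M

1.3 x 10^-4 M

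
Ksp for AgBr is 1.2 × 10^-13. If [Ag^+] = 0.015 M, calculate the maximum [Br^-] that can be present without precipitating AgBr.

[Br^-] ≈ 8.0 × 10^-12 M

AgBr(s) ⇌ Ag^+(aq) + Br^-(aq)
Ksp = [Ag^+][Br^-]
Precipitation begins when Q = Ksp. With [Ag^+] = 0.015 M:
1.2 × 10^-13 = (0.015) × [Br^-]
[Br^-] = (1.2 × 10^-13 / 1.5 × 10^-2) = 8.0 × 10^-12 M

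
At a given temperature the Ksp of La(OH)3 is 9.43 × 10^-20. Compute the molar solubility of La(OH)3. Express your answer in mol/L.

7.69e-6 M

La(OH)3(s) <=> La^3+ + 3 OH^-
Ksp = [La^3+][OH^-]^3
With molar solubility s: [La^3+] = s, [OH^-] = 3s.
Substituting: Ksp = s(3s)^3 = 27s^4
s = (9.43 × 10^-20 / 27)^(1/4) = 7.69 x 10^-6 M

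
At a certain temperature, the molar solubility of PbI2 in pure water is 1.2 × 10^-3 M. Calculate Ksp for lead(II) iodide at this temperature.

PbI2(s) ⇌ Pb^2+(aq) + 2 I^-(aq)
For each mole of PbI2 that dissolves: [Pb^2+] = s, [I^-] = 2s.
Ksp = [Pb^2+][I^-]^2
Substituting: Ksp = s(2s)^2 = 4s^3
Ksp = 4 × (1.2 x 10^-3)^3 = 6.9 × 10^-9

Ksp ≈ 6.9 × 10^-9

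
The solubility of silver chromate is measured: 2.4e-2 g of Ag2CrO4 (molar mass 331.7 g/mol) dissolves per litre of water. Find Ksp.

Molar solubility s = (2.4 × 10^-2 g/L) / (331.7 g/mol) = 7.24 x 10^-5 M.
Ag2CrO4(s) ⇌ 2 Ag^+ + CrO4^2-
If s mol/L of Ag2CrO4 dissolves, [Ag^+] = 2s and [CrO4^2-] = s.
Ksp = [Ag^+]^2[CrO4^2-]
Substituting: Ksp = (2s)^2s = 4s^3
With s = 7.24 × 10^-5: Ksp = 1.5 × 10^-12

Ksp = 1.5 × 10^-12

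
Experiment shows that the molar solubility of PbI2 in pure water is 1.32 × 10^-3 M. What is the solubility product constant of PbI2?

Ksp = 9.20 x 10^-9

PbI2(s) ⇌ Pb^2+(aq) + 2 I^-(aq)
Let s = molar solubility. Then [Pb^2+] = s and [I^-] = 2s.
Ksp = [Pb^2+][I^-]^2
Ksp = s(2s)^2 = 4s^3
With s = 1.32 × 10^-3: Ksp = 9.20 × 10^-9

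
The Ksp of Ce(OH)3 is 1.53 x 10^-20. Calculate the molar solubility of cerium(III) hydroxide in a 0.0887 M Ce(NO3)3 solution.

1.86 x 10^-7 M

Ce(OH)3(s) ⇌ Ce^3+(aq) + 3 OH^-(aq)
Ksp = [Ce^3+][OH^-]^3
Let s = moles of Ce(OH)3 that dissolve per litre. [Ce^3+] = 0.0887 + s ≈ 0.0887, [OH^-] = 3s (since Ce^3+ from Ce(NO3)3 dominates).
Ksp ≈ 0.0887 × (3s)^3
s = 1.86 × 10^-7 M
Check: s = 1.9 × 10^-7 ≪ 0.0887, so the approximation is valid.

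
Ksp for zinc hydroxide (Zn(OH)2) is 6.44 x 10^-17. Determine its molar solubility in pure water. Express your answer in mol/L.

Zn(OH)2(s) ⇌ Zn^2+(aq) + 2 OH^-(aq)
Ksp = [Zn^2+][OH^-]^2
Let s = molar solubility. Then [Zn^2+] = s and [OH^-] = 2s.
Ksp = s(2s)^2 = 4s^3
s^3 = 6.44 x 10^-17 / 4, so s = 2.53 × 10^-6 M

2.53e-6 M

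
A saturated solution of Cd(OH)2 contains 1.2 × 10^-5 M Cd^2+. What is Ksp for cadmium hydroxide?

6.9 × 10^-15

Cd(OH)2(s) ⇌ Cd^2+ + 2 OH^-
Stoichiometry gives [OH^-] = (2/1)[Cd^2+] = 2.40 × 10^-5 M.
Ksp = [Cd^2+][OH^-]^2
Ksp = 1.2 x 10^-5 × (2.40 × 10^-5)^2 = 6.9 × 10^-15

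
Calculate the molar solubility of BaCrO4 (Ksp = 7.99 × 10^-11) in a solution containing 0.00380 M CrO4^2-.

BaCrO4(s) <=> Ba^2+ + CrO4^2-
Ksp = [Ba^2+][CrO4^2-]
Let s be the molar solubility in this solution. [Ba^2+] = s, [CrO4^2-] = 0.00380 + s ≈ 0.00380 (since the CrO4^2- already present dominates).
Ksp ≈ s × 0.00380
s = 2.10 x 10^-8 M
Check: s = 2.1 × 10^-8 ≪ 0.00380, so the approximation is valid.

s = 2.10e-8 M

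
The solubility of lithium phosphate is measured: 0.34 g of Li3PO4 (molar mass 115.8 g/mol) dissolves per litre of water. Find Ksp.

Molar solubility s = (3.4 × 10^-1 g/L) / (115.8 g/mol) = 2.94 × 10^-3 M.
Li3PO4(s) ⇌ 3 Li^+(aq) + PO4^3-(aq)
If s mol/L of Li3PO4 dissolves, [Li^+] = 3s and [PO4^3-] = s.
Ksp = [Li^+]^3[PO4^3-]
Substituting: Ksp = (3s)^3s = 27s^4
Ksp = 27 × (2.94 × 10^-3)^4 = 2.0 × 10^-9

Ksp = 2.0 x 10^-9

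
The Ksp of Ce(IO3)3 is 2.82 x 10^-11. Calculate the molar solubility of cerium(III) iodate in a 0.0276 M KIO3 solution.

Ce(IO3)3(s) <=> Ce^3+ + 3 IO3^-
Ksp = [Ce^3+][IO3^-]^3
Let s = moles of Ce(IO3)3 that dissolve per litre. [Ce^3+] = s, [IO3^-] = 0.0276 + 3s ≈ 0.0276 (common-ion effect: IO3^- is already 0.0276 M).
Ksp ≈ s × (0.0276)^3
s = 1.34 x 10^-6 M
Check: 3s = 4.0 × 10^-6 ≪ 0.0276, so the approximation is valid.

s ≈ 1.34 x 10^-6 M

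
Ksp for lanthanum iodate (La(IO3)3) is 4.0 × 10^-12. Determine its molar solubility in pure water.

La(IO3)3(s) ⇌ La^3+ + 3 IO3^-
Ksp = [La^3+][IO3^-]^3
For each mole of La(IO3)3 that dissolves: [La^3+] = s, [IO3^-] = 3s.
So Ksp = s × (3s)^3 = 27s^4
s^4 = 4.0 × 10^-12 / 27, so s = 6.2 × 10^-4 M

s ≈ 6.2 × 10^-4 M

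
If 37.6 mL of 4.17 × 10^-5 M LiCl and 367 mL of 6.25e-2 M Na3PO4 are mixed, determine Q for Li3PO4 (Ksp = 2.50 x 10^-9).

3.30 × 10^-18

Total volume = 37.6 + 367 = 404.6 mL.
[Li^+] = 4.17 × 10^-5 × (37.6/404.6) = 3.875 × 10^-6 M
[PO4^3-] = 6.25 x 10^-2 × (367/404.6) = 5.669 × 10^-2 M
Li3PO4(s) ⇌ 3 Li^+(aq) + PO4^3-(aq), so Q = [Li^+]^3[PO4^3-]
Q = (3.875 × 10^-6)^3(5.669 × 10^-2) = 3.30 x 10^-18
Q < Ksp, so no precipitate of Li3PO4 forms.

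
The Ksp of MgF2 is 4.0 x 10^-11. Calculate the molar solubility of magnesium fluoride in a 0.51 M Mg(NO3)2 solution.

4.4 × 10^-6 M

MgF2(s) ⇌ Mg^2+ + 2 F^-
Ksp = [Mg^2+][F^-]^2
Let s be the molar solubility in this solution. [Mg^2+] = 0.51 + s ≈ 0.51, [F^-] = 2s (since Mg^2+ from Mg(NO3)2 dominates).
Ksp ≈ 0.51 × (2s)^2
s = 4.4 × 10^-6 M
Check: s = 4.4 × 10^-6 ≪ 0.51, so the approximation is valid.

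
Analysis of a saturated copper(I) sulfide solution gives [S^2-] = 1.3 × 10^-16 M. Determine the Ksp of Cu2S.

Cu2S(s) ⇌ 2 Cu^+(aq) + S^2-(aq)
Stoichiometry gives [Cu^+] = (2/1)[S^2-] = 2.60 × 10^-16 M.
Ksp = [Cu^+]^2[S^2-]
Ksp = (2.60 x 10^-16)^2 × 1.3 × 10^-16 = 8.8 x 10^-48

Ksp = 8.8e-48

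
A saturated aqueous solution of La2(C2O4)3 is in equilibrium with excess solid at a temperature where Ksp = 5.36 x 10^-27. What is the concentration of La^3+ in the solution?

La2(C2O4)3(s) <=> 2 La^3+ + 3 C2O4^2-
Ksp = [La^3+]^2[C2O4^2-]^3
If s mol/L of La2(C2O4)3 dissolves, [La^3+] = 2s and [C2O4^2-] = 3s.
Ksp = (2s)^2(3s)^3 = 108s^5
s^5 = 5.36 x 10^-27 / 108, so s = 2.183 × 10^-6 M
[La^3+] = 2s = 4.37 x 10^-6 M

[La^3+] ≈ 4.37e-6 M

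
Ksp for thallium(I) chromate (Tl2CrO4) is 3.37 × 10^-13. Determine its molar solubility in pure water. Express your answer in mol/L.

s ≈ 4.38 × 10^-5 M

Tl2CrO4(s) ⇌ 2 Tl^+(aq) + CrO4^2-(aq)
Ksp = [Tl^+]^2[CrO4^2-]
For each mole of Tl2CrO4 that dissolves: [Tl^+] = 2s, [CrO4^2-] = s.
So Ksp = (2s)^2 × s = 4s^3
s = (3.37 × 10^-13 / 4)^(1/3) = 4.38 × 10^-5 M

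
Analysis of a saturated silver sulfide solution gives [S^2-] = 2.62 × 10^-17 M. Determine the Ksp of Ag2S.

Ksp ≈ 7.19e-50

Ag2S(s) ⇌ 2 Ag^+ + S^2-
Stoichiometry gives [Ag^+] = (2/1)[S^2-] = 5.240 × 10^-17 M.
Ksp = [Ag^+]^2[S^2-]
Ksp = (5.240 × 10^-17)^2 × 2.62 × 10^-17 = 7.19 × 10^-50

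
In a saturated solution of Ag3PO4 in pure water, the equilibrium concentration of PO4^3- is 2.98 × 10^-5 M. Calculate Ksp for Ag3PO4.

Ag3PO4(s) ⇌ 3 Ag^+ + PO4^3-
Stoichiometry gives [Ag^+] = (3/1)[PO4^3-] = 8.940 × 10^-5 M.
Ksp = [Ag^+]^3[PO4^3-]
Ksp = (8.940 × 10^-5)^3 × 2.98 × 10^-5 = 2.13 x 10^-17

Ksp = 2.13 × 10^-17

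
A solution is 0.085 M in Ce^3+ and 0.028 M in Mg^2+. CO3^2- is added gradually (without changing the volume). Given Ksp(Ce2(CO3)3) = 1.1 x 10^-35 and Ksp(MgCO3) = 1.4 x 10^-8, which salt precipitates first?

Ce2(CO3)3

Each salt begins to precipitate when Q = Ksp, i.e. when [CO3^2-] reaches its threshold.
For Ce2(CO3)3: 1.1 x 10^-35 = (0.085)^2 × [CO3^2-]^3  ⇒  [CO3^2-] = 1.2 × 10^-11 M.
For MgCO3: 1.4 x 10^-8 = 0.028 × [CO3^2-]  ⇒  [CO3^2-] = 5.0 × 10^-7 M.
The salt with the lower threshold [CO3^2-] precipitates first: Ce2(CO3)3.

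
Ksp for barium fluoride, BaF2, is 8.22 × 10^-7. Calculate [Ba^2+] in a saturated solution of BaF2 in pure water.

5.90 x 10^-3 M

BaF2(s) ⇌ Ba^2+(aq) + 2 F^-(aq)
Ksp = [Ba^2+][F^-]^2
If s mol/L of BaF2 dissolves, [Ba^2+] = s and [F^-] = 2s.
Ksp = s(2s)^2 = 4s^3
Solving, s = (8.22 × 10^-7/4)^(1/3) = 5.901 x 10^-3 M
[Ba^2+] = s = 5.90 x 10^-3 M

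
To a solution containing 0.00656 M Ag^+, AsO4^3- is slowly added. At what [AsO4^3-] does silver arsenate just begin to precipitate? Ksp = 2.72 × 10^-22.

[AsO4^3-] = 9.64 × 10^-16 M

Ag3AsO4(s) ⇌ 3 Ag^+(aq) + AsO4^3-(aq)
Ksp = [Ag^+]^3[AsO4^3-]
Precipitation begins when Q = Ksp. With [Ag^+] = 0.00656 M:
2.72 × 10^-22 = (0.00656)^3 × [AsO4^3-]
[AsO4^3-] = (2.72 × 10^-22 / 2.823 x 10^-7) = 9.64 × 10^-16 M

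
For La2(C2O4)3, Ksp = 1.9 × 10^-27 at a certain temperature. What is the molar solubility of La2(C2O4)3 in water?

La2(C2O4)3(s) <=> 2 La^3+(aq) + 3 C2O4^2-(aq)
Ksp = [La^3+]^2[C2O4^2-]^3
Let s = molar solubility. Then [La^3+] = 2s and [C2O4^2-] = 3s.
Substituting: Ksp = (2s)^2(3s)^3 = 108s^5
s = (1.9 × 10^-27 / 108)^(1/5) = 1.8 × 10^-6 M

s ≈ 1.8 x 10^-6 M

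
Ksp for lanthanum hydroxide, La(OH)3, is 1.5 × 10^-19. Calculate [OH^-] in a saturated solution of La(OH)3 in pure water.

2.6e-5 M

La(OH)3(s) ⇌ La^3+(aq) + 3 OH^-(aq)
Ksp = [La^3+][OH^-]^3
If s mol/L of La(OH)3 dissolves, [La^3+] = s and [OH^-] = 3s.
So Ksp = s × (3s)^3 = 27s^4
Solving, s = (1.5 × 10^-19/27)^(1/4) = 8.63 x 10^-6 M
[OH^-] = 3s = 2.6 x 10^-5 M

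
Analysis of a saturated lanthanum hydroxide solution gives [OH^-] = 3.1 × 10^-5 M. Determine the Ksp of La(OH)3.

3.1e-19

La(OH)3(s) ⇌ La^3+(aq) + 3 OH^-(aq)
Stoichiometry gives [La^3+] = (1/3)[OH^-] = 1.03 x 10^-5 M.
Ksp = [La^3+][OH^-]^3
Ksp = 1.03 × 10^-5 × (3.1 × 10^-5)^3 = 3.1 × 10^-19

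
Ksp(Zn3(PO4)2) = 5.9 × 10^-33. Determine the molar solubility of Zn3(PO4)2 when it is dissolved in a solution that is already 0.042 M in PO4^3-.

s ≈ 5.0e-11 M

Zn3(PO4)2(s) ⇌ 3 Zn^2+ + 2 PO4^3-
Ksp = [Zn^2+]^3[PO4^3-]^2
Let s = moles of Zn3(PO4)2 that dissolve per litre. [Zn^2+] = 3s, [PO4^3-] = 0.042 + 2s ≈ 0.042 (Ksp is small, so little additional dissolves).
Ksp ≈ (3s)^3 × (0.042)^2
s = 5.0 × 10^-11 M
Check: 2s = 1.0 x 10^-10 ≪ 0.042, so the approximation is valid.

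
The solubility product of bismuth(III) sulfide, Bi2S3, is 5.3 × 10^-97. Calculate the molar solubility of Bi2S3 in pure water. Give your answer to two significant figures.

Bi2S3(s) ⇌ 2 Bi^3+ + 3 S^2-
Ksp = [Bi^3+]^2[S^2-]^3
If s mol/L of Bi2S3 dissolves, [Bi^3+] = 2s and [S^2-] = 3s.
Substituting: Ksp = (2s)^2(3s)^3 = 108s^5
Solving, s = (5.3 × 10^-97/108)^(1/5) = 2.2 x 10^-20 M

s ≈ 2.2e-20 M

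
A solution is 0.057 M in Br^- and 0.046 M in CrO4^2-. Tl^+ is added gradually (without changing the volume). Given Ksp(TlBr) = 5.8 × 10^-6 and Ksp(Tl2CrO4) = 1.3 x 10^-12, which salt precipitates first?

Tl2CrO4

Each salt begins to precipitate when Q = Ksp, i.e. when [Tl^+] reaches its threshold.
For TlBr: 5.8 × 10^-6 = 0.057 × [Tl^+]  ⇒  [Tl^+] = 1.0 × 10^-4 M.
For Tl2CrO4: 1.3 x 10^-12 = 0.046 × [Tl^+]^2  ⇒  [Tl^+] = 5.3 × 10^-6 M.
The salt with the lower threshold [Tl^+] precipitates first: Tl2CrO4.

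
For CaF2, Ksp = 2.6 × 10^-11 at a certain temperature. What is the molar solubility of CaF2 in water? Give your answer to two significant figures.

1.9 x 10^-4 M

CaF2(s) ⇌ Ca^2+(aq) + 2 F^-(aq)
Ksp = [Ca^2+][F^-]^2
For each mole of CaF2 that dissolves: [Ca^2+] = s, [F^-] = 2s.
So Ksp = s × (2s)^2 = 4s^3
Solving, s = (2.6 × 10^-11/4)^(1/3) = 1.9 x 10^-4 M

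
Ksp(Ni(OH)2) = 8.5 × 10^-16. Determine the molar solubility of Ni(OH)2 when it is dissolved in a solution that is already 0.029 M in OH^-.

1.0 × 10^-12 M

Ni(OH)2(s) ⇌ Ni^2+ + 2 OH^-
Ksp = [Ni^2+][OH^-]^2
If s mol/L dissolves here, [Ni^2+] = s, [OH^-] = 0.029 + 2s ≈ 0.029 (since the OH^- already present dominates).
Ksp ≈ s × (0.029)^2
s = 1.0 x 10^-12 M
Check: 2s = 2.0 x 10^-12 ≪ 0.029, so the approximation is valid.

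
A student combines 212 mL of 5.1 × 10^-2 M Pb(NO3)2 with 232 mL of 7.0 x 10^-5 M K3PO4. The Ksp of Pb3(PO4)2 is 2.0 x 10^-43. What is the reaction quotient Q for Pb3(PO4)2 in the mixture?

Total volume = 212 + 232 = 444 mL.
[Pb^2+] = 5.1 x 10^-2 × (212/444) = 2.44 × 10^-2 M
[PO4^3-] = 7.0 x 10^-5 × (232/444) = 3.66 x 10^-5 M
Pb3(PO4)2(s) ⇌ 3 Pb^2+(aq) + 2 PO4^3-(aq), so Q = [Pb^2+]^3[PO4^3-]^2
Q = (2.44 × 10^-2)^3(3.66 × 10^-5)^2 = 1.9 × 10^-14
Q > Ksp, so Pb3(PO4)2 will precipitate.

Q ≈ 1.9 x 10^-14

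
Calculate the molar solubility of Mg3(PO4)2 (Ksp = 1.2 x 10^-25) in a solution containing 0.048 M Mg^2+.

s ≈ 1.6e-11 M

Mg3(PO4)2(s) ⇌ 3 Mg^2+(aq) + 2 PO4^3-(aq)
Ksp = [Mg^2+]^3[PO4^3-]^2
If s mol/L dissolves here, [Mg^2+] = 0.048 + 3s ≈ 0.048, [PO4^3-] = 2s (since the Mg^2+ already present dominates).
Ksp ≈ (0.048)^3 × (2s)^2
s = 1.6 × 10^-11 M
Check: 3s = 4.9 × 10^-11 ≪ 0.048, so the approximation is valid.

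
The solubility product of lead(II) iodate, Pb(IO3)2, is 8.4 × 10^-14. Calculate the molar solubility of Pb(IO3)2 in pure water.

Pb(IO3)2(s) ⇌ Pb^2+ + 2 IO3^-
Ksp = [Pb^2+][IO3^-]^2
If s mol/L of Pb(IO3)2 dissolves, [Pb^2+] = s and [IO3^-] = 2s.
Substituting: Ksp = s(2s)^2 = 4s^3
Solving, s = (8.4 × 10^-14/4)^(1/3) = 2.8 x 10^-5 M

s = 2.8e-5 M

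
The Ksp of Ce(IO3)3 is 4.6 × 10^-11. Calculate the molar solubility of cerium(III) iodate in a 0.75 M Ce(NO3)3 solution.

1.3 x 10^-4 M

Ce(IO3)3(s) ⇌ Ce^3+ + 3 IO3^-
Ksp = [Ce^3+][IO3^-]^3
Let s = moles of Ce(IO3)3 that dissolve per litre. [Ce^3+] = 0.75 + s ≈ 0.75, [IO3^-] = 3s (Ksp is small, so little additional dissolves).
Ksp ≈ 0.75 × (3s)^3
s = 1.3 × 10^-4 M
Check: s = 1.3 × 10^-4 ≪ 0.75, so the approximation is valid.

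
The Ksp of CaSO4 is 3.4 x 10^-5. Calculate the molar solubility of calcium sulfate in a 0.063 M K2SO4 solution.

CaSO4(s) ⇌ Ca^2+ + SO4^2-
Ksp = [Ca^2+][SO4^2-]
Let s = moles of CaSO4 that dissolve per litre. [Ca^2+] = s, [SO4^2-] = 0.063 + s ≈ 0.063 (common-ion effect: SO4^2- is already 0.063 M).
Ksp ≈ s × 0.063
s = 5.4 × 10^-4 M
Check: s = 5.4 × 10^-4 ≪ 0.063, so the approximation is valid.

s = 5.4 × 10^-4 M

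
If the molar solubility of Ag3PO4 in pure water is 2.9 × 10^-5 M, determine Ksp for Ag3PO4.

Ag3PO4(s) ⇌ 3 Ag^+ + PO4^3-
With molar solubility s: [Ag^+] = 3s, [PO4^3-] = s.
Ksp = [Ag^+]^3[PO4^3-]
Ksp = (3s)^3s = 27s^4
Ksp = 27 × (2.9 × 10^-5)^4 = 1.9 x 10^-17

Ksp = 1.9 × 10^-17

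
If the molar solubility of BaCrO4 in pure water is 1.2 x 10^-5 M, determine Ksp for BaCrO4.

BaCrO4(s) ⇌ Ba^2+ + CrO4^2-
For each mole of BaCrO4 that dissolves: [Ba^2+] = s, [CrO4^2-] = s.
Ksp = [Ba^2+][CrO4^2-]
Ksp = (s)(s) = s^2
Ksp = (1.2 x 10^-5)^2 = 1.4 × 10^-10

Ksp = 1.4e-10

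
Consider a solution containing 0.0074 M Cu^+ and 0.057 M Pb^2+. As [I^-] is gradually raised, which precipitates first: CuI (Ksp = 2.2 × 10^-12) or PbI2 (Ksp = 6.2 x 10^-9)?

Precipitation of each salt starts when its ion product equals its Ksp.
For CuI: 2.2 × 10^-12 = 0.0074 × [I^-]  ⇒  [I^-] = 3.0 × 10^-10 M.
For PbI2: 6.2 x 10^-9 = 0.057 × [I^-]^2  ⇒  [I^-] = 3.3 x 10^-4 M.
The salt with the lower threshold [I^-] precipitates first: CuI.

CuI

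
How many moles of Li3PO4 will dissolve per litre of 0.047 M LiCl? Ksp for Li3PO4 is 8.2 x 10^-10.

7.9e-6 M

Li3PO4(s) ⇌ 3 Li^+(aq) + PO4^3-(aq)
Ksp = [Li^+]^3[PO4^3-]
If s mol/L dissolves here, [Li^+] = 0.047 + 3s ≈ 0.047, [PO4^3-] = s (common-ion effect: Li^+ is already 0.047 M).
Ksp ≈ (0.047)^3 × s
s = 7.9 × 10^-6 M
Check: 3s = 2.4 × 10^-5 ≪ 0.047, so the approximation is valid.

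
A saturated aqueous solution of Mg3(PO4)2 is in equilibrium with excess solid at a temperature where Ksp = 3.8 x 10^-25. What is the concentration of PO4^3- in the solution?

[PO4^3-] ≈ 1.0 × 10^-5 M

Mg3(PO4)2(s) <=> 3 Mg^2+(aq) + 2 PO4^3-(aq)
Ksp = [Mg^2+]^3[PO4^3-]^2
If s mol/L of Mg3(PO4)2 dissolves, [Mg^2+] = 3s and [PO4^3-] = 2s.
Substituting: Ksp = (3s)^3(2s)^2 = 108s^5
s = (3.8 x 10^-25 / 108)^(1/5) = 5.12 x 10^-6 M
[PO4^3-] = 2s = 1.0 × 10^-5 M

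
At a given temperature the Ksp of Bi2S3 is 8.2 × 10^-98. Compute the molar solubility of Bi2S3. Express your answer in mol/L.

1.5 × 10^-20 M

Bi2S3(s) ⇌ 2 Bi^3+(aq) + 3 S^2-(aq)
Ksp = [Bi^3+]^2[S^2-]^3
Let s = molar solubility. Then [Bi^3+] = 2s and [S^2-] = 3s.
Ksp = (2s)^2(3s)^3 = 108s^5
s = (8.2 × 10^-98 / 108)^(1/5) = 1.5 × 10^-20 M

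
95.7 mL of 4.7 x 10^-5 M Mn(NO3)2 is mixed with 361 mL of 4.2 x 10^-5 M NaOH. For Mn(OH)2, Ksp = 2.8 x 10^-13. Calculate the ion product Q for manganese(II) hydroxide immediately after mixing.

Total volume = 95.7 + 361 = 456.7 mL.
[Mn^2+] = 4.7 × 10^-5 × (95.7/456.7) = 9.85 × 10^-6 M
[OH^-] = 4.2 × 10^-5 × (361/456.7) = 3.32 x 10^-5 M
Mn(OH)2(s) <=> Mn^2+(aq) + 2 OH^-(aq), so Q = [Mn^2+][OH^-]^2
Q = (9.85 × 10^-6)(3.32 × 10^-5)^2 = 1.1 × 10^-14
Q < Ksp, so no precipitate of Mn(OH)2 forms.

Q ≈ 1.1 × 10^-14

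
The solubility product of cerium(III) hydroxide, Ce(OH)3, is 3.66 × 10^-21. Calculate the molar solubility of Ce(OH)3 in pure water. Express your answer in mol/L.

Ce(OH)3(s) ⇌ Ce^3+ + 3 OH^-
Ksp = [Ce^3+][OH^-]^3
Let s = molar solubility. Then [Ce^3+] = s and [OH^-] = 3s.
Substituting: Ksp = s(3s)^3 = 27s^4
s = (3.66 × 10^-21 / 27)^(1/4) = 3.41 x 10^-6 M

s ≈ 3.41 × 10^-6 M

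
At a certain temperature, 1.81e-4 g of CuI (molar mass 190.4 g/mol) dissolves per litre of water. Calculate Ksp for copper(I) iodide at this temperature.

9.04e-13

Molar solubility s = (1.81 x 10^-4 g/L) / (190.4 g/mol) = 9.506 x 10^-7 M.
CuI(s) ⇌ Cu^+(aq) + I^-(aq)
With molar solubility s: [Cu^+] = s, [I^-] = s.
Ksp = [Cu^+][I^-]
Ksp = (s)(s) = s^2
With s = 9.506 × 10^-7: Ksp = 9.04 x 10^-13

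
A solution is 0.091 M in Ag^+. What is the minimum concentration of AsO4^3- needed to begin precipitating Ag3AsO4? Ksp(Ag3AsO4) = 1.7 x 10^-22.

[AsO4^3-] ≈ 2.3 × 10^-19 M

Ag3AsO4(s) ⇌ 3 Ag^+(aq) + AsO4^3-(aq)
Ksp = [Ag^+]^3[AsO4^3-]
Precipitation begins when Q = Ksp. With [Ag^+] = 0.091 M:
1.7 x 10^-22 = (0.091)^3 × [AsO4^3-]
[AsO4^3-] = (1.7 x 10^-22 / 7.54 × 10^-4) = 2.3 × 10^-19 M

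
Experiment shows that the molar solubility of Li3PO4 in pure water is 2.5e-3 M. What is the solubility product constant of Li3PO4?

Ksp ≈ 1.1 x 10^-9

Li3PO4(s) ⇌ 3 Li^+(aq) + PO4^3-(aq)
Let s = molar solubility. Then [Li^+] = 3s and [PO4^3-] = s.
Ksp = [Li^+]^3[PO4^3-]
Ksp = (3s)^3s = 27s^4
Ksp = 27 × (2.5 x 10^-3)^4 = 1.1 x 10^-9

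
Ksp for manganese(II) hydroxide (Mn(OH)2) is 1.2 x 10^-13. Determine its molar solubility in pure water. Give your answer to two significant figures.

3.1e-5 M

Mn(OH)2(s) ⇌ Mn^2+ + 2 OH^-
Ksp = [Mn^2+][OH^-]^2
Let s = molar solubility. Then [Mn^2+] = s and [OH^-] = 2s.
Ksp = s(2s)^2 = 4s^3
s^3 = 1.2 x 10^-13 / 4, so s = 3.1 × 10^-5 M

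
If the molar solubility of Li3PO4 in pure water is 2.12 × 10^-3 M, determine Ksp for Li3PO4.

Li3PO4(s) ⇌ 3 Li^+(aq) + PO4^3-(aq)
For each mole of Li3PO4 that dissolves: [Li^+] = 3s, [PO4^3-] = s.
Ksp = [Li^+]^3[PO4^3-]
Substituting: Ksp = (3s)^3s = 27s^4
With s = 2.12 × 10^-3: Ksp = 5.45 × 10^-10

Ksp = 5.45e-10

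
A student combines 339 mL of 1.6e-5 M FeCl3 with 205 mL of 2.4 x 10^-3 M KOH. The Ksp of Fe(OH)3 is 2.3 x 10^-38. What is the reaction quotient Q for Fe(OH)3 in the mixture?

7.4e-15

Total volume = 339 + 205 = 544 mL.
[Fe^3+] = 1.6 x 10^-5 × (339/544) = 9.97 × 10^-6 M
[OH^-] = 2.4 × 10^-3 × (205/544) = 9.04 × 10^-4 M
Fe(OH)3(s) ⇌ Fe^3+ + 3 OH^-, so Q = [Fe^3+][OH^-]^3
Q = (9.97 × 10^-6)(9.04 × 10^-4)^3 = 7.4 x 10^-15
Q > Ksp, so Fe(OH)3 will precipitate.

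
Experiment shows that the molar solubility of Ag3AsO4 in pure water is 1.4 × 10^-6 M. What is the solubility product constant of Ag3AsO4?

Ag3AsO4(s) <=> 3 Ag^+(aq) + AsO4^3-(aq)
With molar solubility s: [Ag^+] = 3s, [AsO4^3-] = s.
Ksp = [Ag^+]^3[AsO4^3-]
Substituting: Ksp = (3s)^3s = 27s^4
Ksp = 27 × (1.4 × 10^-6)^4 = 1.0 x 10^-22

1.0 x 10^-22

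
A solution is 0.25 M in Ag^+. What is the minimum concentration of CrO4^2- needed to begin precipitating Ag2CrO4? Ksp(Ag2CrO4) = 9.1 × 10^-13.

[CrO4^2-] = 1.5 x 10^-11 M

Ag2CrO4(s) <=> 2 Ag^+(aq) + CrO4^2-(aq)
Ksp = [Ag^+]^2[CrO4^2-]
Precipitation begins when Q = Ksp. With [Ag^+] = 0.25 M:
9.1 × 10^-13 = (0.25)^2 × [CrO4^2-]
[CrO4^2-] = (9.1 × 10^-13 / 6.25 x 10^-2) = 1.5 × 10^-11 M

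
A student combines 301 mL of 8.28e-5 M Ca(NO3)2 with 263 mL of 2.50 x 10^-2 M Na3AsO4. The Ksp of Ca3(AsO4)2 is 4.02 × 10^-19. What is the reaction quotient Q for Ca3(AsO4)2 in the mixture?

Q = 1.17e-17

Total volume = 301 + 263 = 564 mL.
[Ca^2+] = 8.28 x 10^-5 × (301/564) = 4.419 x 10^-5 M
[AsO4^3-] = 2.50 × 10^-2 × (263/564) = 1.166 × 10^-2 M
Ca3(AsO4)2(s) ⇌ 3 Ca^2+ + 2 AsO4^3-, so Q = [Ca^2+]^3[AsO4^3-]^2
Q = (4.419 x 10^-5)^3(1.166 × 10^-2)^2 = 1.17 × 10^-17
Q > Ksp, so Ca3(AsO4)2 will precipitate.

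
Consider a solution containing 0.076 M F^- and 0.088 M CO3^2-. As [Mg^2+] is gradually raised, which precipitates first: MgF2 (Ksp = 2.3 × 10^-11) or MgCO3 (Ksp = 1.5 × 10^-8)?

MgF2

Precipitation of each salt starts when its ion product equals its Ksp.
For MgF2: 2.3 × 10^-11 = (0.076)^2 × [Mg^2+]  ⇒  [Mg^2+] = 4.0 × 10^-9 M.
For MgCO3: 1.5 × 10^-8 = 0.088 × [Mg^2+]  ⇒  [Mg^2+] = 1.7 x 10^-7 M.
The salt with the lower threshold [Mg^2+] precipitates first: MgF2.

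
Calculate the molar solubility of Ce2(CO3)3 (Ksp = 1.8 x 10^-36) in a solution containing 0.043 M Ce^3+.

Ce2(CO3)3(s) ⇌ 2 Ce^3+(aq) + 3 CO3^2-(aq)
Ksp = [Ce^3+]^2[CO3^2-]^3
Let s be the molar solubility in this solution. [Ce^3+] = 0.043 + 2s ≈ 0.043, [CO3^2-] = 3s (since the Ce^3+ already present dominates).
Ksp ≈ (0.043)^2 × (3s)^3
s = 3.3 x 10^-12 M
Check: 2s = 6.6 × 10^-12 ≪ 0.043, so the approximation is valid.

3.3 × 10^-12 M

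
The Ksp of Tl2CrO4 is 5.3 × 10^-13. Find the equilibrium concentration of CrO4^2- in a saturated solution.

Tl2CrO4(s) <=> 2 Tl^+(aq) + CrO4^2-(aq)
Ksp = [Tl^+]^2[CrO4^2-]
Let s = molar solubility. Then [Tl^+] = 2s and [CrO4^2-] = s.
Ksp = (2s)^2s = 4s^3
Solving, s = (5.3 × 10^-13/4)^(1/3) = 5.10 × 10^-5 M
[CrO4^2-] = s = 5.1 x 10^-5 M

[CrO4^2-] ≈ 5.1 × 10^-5 M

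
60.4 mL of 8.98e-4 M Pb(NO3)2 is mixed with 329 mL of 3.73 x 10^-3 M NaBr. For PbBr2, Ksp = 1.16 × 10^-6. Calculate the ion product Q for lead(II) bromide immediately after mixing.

Total volume = 60.4 + 329 = 389.4 mL.
[Pb^2+] = 8.98 x 10^-4 × (60.4/389.4) = 1.393 × 10^-4 M
[Br^-] = 3.73 × 10^-3 × (329/389.4) = 3.151 x 10^-3 M
PbBr2(s) ⇌ Pb^2+ + 2 Br^-, so Q = [Pb^2+][Br^-]^2
Q = (1.393 x 10^-4)(3.151 x 10^-3)^2 = 1.38 × 10^-9
Q < Ksp, so no precipitate of PbBr2 forms.

Q ≈ 1.38e-9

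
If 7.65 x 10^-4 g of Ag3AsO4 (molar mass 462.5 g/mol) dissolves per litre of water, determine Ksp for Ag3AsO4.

Molar solubility s = (7.65 × 10^-4 g/L) / (462.5 g/mol) = 1.654 × 10^-6 M.
Ag3AsO4(s) ⇌ 3 Ag^+(aq) + AsO4^3-(aq)
Let s = molar solubility. Then [Ag^+] = 3s and [AsO4^3-] = s.
Ksp = [Ag^+]^3[AsO4^3-]
So Ksp = (3s)^3 × s = 27s^4
With s = 1.654 x 10^-6: Ksp = 2.02 × 10^-22

Ksp = 2.02e-22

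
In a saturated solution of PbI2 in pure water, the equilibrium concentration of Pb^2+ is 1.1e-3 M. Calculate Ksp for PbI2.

PbI2(s) ⇌ Pb^2+ + 2 I^-
Stoichiometry gives [I^-] = (2/1)[Pb^2+] = 2.20 x 10^-3 M.
Ksp = [Pb^2+][I^-]^2
Ksp = 1.1 × 10^-3 × (2.20 x 10^-3)^2 = 5.3 x 10^-9

5.3 x 10^-9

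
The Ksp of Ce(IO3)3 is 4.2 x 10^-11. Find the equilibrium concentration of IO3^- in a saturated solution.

[IO3^-] ≈ 3.4e-3 M

Ce(IO3)3(s) <=> Ce^3+(aq) + 3 IO3^-(aq)
Ksp = [Ce^3+][IO3^-]^3
With molar solubility s: [Ce^3+] = s, [IO3^-] = 3s.
So Ksp = s × (3s)^3 = 27s^4
s^4 = 4.2 x 10^-11 / 27, so s = 1.12 x 10^-3 M
[IO3^-] = 3s = 3.4 × 10^-3 M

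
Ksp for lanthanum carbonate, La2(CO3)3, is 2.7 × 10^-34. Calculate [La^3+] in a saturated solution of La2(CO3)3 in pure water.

[La^3+] = 1.5e-7 M

La2(CO3)3(s) ⇌ 2 La^3+(aq) + 3 CO3^2-(aq)
Ksp = [La^3+]^2[CO3^2-]^3
Let s = molar solubility. Then [La^3+] = 2s and [CO3^2-] = 3s.
So Ksp = (2s)^2 × (3s)^3 = 108s^5
s = (2.7 × 10^-34 / 108)^(1/5) = 7.58 x 10^-8 M
[La^3+] = 2s = 1.5 × 10^-7 M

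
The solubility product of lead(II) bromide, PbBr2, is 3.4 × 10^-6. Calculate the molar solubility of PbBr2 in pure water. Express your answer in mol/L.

PbBr2(s) ⇌ Pb^2+ + 2 Br^-
Ksp = [Pb^2+][Br^-]^2
With molar solubility s: [Pb^2+] = s, [Br^-] = 2s.
Substituting: Ksp = s(2s)^2 = 4s^3
Solving, s = (3.4 × 10^-6/4)^(1/3) = 9.5 × 10^-3 M

s = 9.5 x 10^-3 M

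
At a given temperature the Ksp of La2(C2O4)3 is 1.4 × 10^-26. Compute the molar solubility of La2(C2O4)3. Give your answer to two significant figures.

La2(C2O4)3(s) ⇌ 2 La^3+ + 3 C2O4^2-
Ksp = [La^3+]^2[C2O4^2-]^3
For each mole of La2(C2O4)3 that dissolves: [La^3+] = 2s, [C2O4^2-] = 3s.
Substituting: Ksp = (2s)^2(3s)^3 = 108s^5
s = (1.4 × 10^-26 / 108)^(1/5) = 2.6 × 10^-6 M

s ≈ 2.6e-6 M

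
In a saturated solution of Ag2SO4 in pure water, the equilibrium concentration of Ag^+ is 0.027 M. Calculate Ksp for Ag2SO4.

Ksp = 9.8e-6

Ag2SO4(s) <=> 2 Ag^+ + SO4^2-
Stoichiometry gives [SO4^2-] = (1/2)[Ag^+] = 1.35 × 10^-2 M.
Ksp = [Ag^+]^2[SO4^2-]
Ksp = (2.7 × 10^-2)^2 × 1.35 × 10^-2 = 9.8 × 10^-6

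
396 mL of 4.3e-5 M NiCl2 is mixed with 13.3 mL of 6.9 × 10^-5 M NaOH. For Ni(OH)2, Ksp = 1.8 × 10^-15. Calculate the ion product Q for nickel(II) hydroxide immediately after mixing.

Q = 2.1 × 10^-16

Total volume = 396 + 13.3 = 409.3 mL.
[Ni^2+] = 4.3 × 10^-5 × (396/409.3) = 4.16 x 10^-5 M
[OH^-] = 6.9 × 10^-5 × (13.3/409.3) = 2.24 × 10^-6 M
Ni(OH)2(s) <=> Ni^2+(aq) + 2 OH^-(aq), so Q = [Ni^2+][OH^-]^2
Q = (4.16 × 10^-5)(2.24 x 10^-6)^2 = 2.1 × 10^-16
Q < Ksp, so no precipitate of Ni(OH)2 forms.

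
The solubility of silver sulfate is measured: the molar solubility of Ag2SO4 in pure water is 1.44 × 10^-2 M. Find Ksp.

Ksp ≈ 1.19 × 10^-5

Ag2SO4(s) ⇌ 2 Ag^+(aq) + SO4^2-(aq)
Let s = molar solubility. Then [Ag^+] = 2s and [SO4^2-] = s.
Ksp = [Ag^+]^2[SO4^2-]
So Ksp = (2s)^2 × s = 4s^3
With s = 1.44 × 10^-2: Ksp = 1.19 × 10^-5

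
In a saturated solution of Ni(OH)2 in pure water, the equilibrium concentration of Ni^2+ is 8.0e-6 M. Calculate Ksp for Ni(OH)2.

Ni(OH)2(s) ⇌ Ni^2+ + 2 OH^-
Stoichiometry gives [OH^-] = (2/1)[Ni^2+] = 1.60 × 10^-5 M.
Ksp = [Ni^2+][OH^-]^2
Ksp = 8.0 x 10^-6 × (1.60 x 10^-5)^2 = 2.0 × 10^-15

2.0 x 10^-15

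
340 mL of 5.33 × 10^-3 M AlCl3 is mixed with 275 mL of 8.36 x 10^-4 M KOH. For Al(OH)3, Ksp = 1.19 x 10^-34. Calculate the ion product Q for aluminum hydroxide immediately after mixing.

Q = 1.54e-13

Total volume = 340 + 275 = 615 mL.
[Al^3+] = 5.33 x 10^-3 × (340/615) = 2.947 × 10^-3 M
[OH^-] = 8.36 x 10^-4 × (275/615) = 3.738 × 10^-4 M
Al(OH)3(s) ⇌ Al^3+ + 3 OH^-, so Q = [Al^3+][OH^-]^3
Q = (2.947 × 10^-3)(3.738 x 10^-4)^3 = 1.54 × 10^-13
Q > Ksp, so Al(OH)3 will precipitate.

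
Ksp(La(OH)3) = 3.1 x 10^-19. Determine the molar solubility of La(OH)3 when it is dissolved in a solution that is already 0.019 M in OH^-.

s = 4.5 × 10^-14 M

La(OH)3(s) ⇌ La^3+ + 3 OH^-
Ksp = [La^3+][OH^-]^3
Let s be the molar solubility in this solution. [La^3+] = s, [OH^-] = 0.019 + 3s ≈ 0.019 (since the OH^- already present dominates).
Ksp ≈ s × (0.019)^3
s = 4.5 × 10^-14 M
Check: 3s = 1.4 × 10^-13 ≪ 0.019, so the approximation is valid.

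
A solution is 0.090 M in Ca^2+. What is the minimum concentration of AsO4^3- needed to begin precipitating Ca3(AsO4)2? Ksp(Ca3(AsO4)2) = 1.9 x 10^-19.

[AsO4^3-] ≈ 1.6 × 10^-8 M

Ca3(AsO4)2(s) ⇌ 3 Ca^2+ + 2 AsO4^3-
Ksp = [Ca^2+]^3[AsO4^3-]^2
Precipitation begins when Q = Ksp. With [Ca^2+] = 0.090 M:
1.9 x 10^-19 = (0.090)^3 × [AsO4^3-]^2
[AsO4^3-] = (1.9 x 10^-19 / 7.29 x 10^-4)^(1/2) = 1.6 × 10^-8 M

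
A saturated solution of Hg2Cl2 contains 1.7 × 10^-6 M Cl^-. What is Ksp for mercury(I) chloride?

Hg2Cl2(s) <=> Hg2^2+(aq) + 2 Cl^-(aq)
Stoichiometry gives [Hg2^2+] = (1/2)[Cl^-] = 8.50 × 10^-7 M.
Ksp = [Hg2^2+][Cl^-]^2
Ksp = 8.50 × 10^-7 × (1.7 x 10^-6)^2 = 2.5 x 10^-18

Ksp = 2.5 x 10^-18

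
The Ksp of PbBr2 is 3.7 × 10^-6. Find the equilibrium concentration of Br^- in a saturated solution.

[Br^-] = 0.019 M

PbBr2(s) <=> Pb^2+(aq) + 2 Br^-(aq)
Ksp = [Pb^2+][Br^-]^2
If s mol/L of PbBr2 dissolves, [Pb^2+] = s and [Br^-] = 2s.
Substituting: Ksp = s(2s)^2 = 4s^3
s^3 = 3.7 × 10^-6 / 4, so s = 9.74 × 10^-3 M
[Br^-] = 2s = 1.9 x 10^-2 M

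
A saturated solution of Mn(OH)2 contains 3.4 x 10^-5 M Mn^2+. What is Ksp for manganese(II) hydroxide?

Ksp = 1.6e-13

Mn(OH)2(s) <=> Mn^2+(aq) + 2 OH^-(aq)
Stoichiometry gives [OH^-] = (2/1)[Mn^2+] = 6.80 × 10^-5 M.
Ksp = [Mn^2+][OH^-]^2
Ksp = 3.4 x 10^-5 × (6.80 × 10^-5)^2 = 1.6 × 10^-13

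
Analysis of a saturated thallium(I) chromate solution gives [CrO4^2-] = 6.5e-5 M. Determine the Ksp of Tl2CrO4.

Ksp ≈ 1.1e-12

Tl2CrO4(s) <=> 2 Tl^+(aq) + CrO4^2-(aq)
Stoichiometry gives [Tl^+] = (2/1)[CrO4^2-] = 1.30 × 10^-4 M.
Ksp = [Tl^+]^2[CrO4^2-]
Ksp = (1.30 x 10^-4)^2 × 6.5 × 10^-5 = 1.1 × 10^-12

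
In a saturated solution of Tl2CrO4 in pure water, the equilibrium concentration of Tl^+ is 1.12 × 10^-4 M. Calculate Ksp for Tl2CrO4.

7.02e-13

Tl2CrO4(s) <=> 2 Tl^+ + CrO4^2-
Stoichiometry gives [CrO4^2-] = (1/2)[Tl^+] = 5.600 × 10^-5 M.
Ksp = [Tl^+]^2[CrO4^2-]
Ksp = (1.12 x 10^-4)^2 × 5.600 × 10^-5 = 7.02 × 10^-13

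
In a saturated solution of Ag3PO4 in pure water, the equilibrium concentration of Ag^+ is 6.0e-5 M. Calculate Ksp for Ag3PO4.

Ag3PO4(s) <=> 3 Ag^+ + PO4^3-
Stoichiometry gives [PO4^3-] = (1/3)[Ag^+] = 2.00 × 10^-5 M.
Ksp = [Ag^+]^3[PO4^3-]
Ksp = (6.0 × 10^-5)^3 × 2.00 × 10^-5 = 4.3 x 10^-18

Ksp ≈ 4.3e-18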